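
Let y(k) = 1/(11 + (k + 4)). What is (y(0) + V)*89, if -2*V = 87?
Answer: -115967/30 ≈ -3865.6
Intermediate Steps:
V = -87/2 (V = -½*87 = -87/2 ≈ -43.500)
y(k) = 1/(15 + k) (y(k) = 1/(11 + (4 + k)) = 1/(15 + k))
(y(0) + V)*89 = (1/(15 + 0) - 87/2)*89 = (1/15 - 87/2)*89 = -1303/30*89 = -115967/30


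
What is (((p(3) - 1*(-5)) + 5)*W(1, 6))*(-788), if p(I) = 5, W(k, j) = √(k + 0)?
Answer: -11820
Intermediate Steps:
W(k, j) = √k
(((p(3) - 1*(-5)) + 5)*W(1, 6))*(-788) = (((5 - 1*(-5)) + 5)*√1)*(-788) = (((5 + 5) + 5)*1)*(-788) = ((10 + 5)*1)*(-788) = (15*1)*(-788) = 15*(-788) = -11820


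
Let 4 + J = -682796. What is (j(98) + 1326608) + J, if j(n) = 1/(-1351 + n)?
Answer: 806691423/1253 ≈ 6.4381e+5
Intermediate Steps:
J = -682800 (J = -4 - 682796 = -682800)
(j(98) + 1326608) + J = (1/(-1351 + 98) + 1326608) - 682800 = (1/(-1253) + 1326608) - 682800 = (-1/1253 + 1326608) - 682800 = 1662239823/1253 - 682800 = 806691423/1253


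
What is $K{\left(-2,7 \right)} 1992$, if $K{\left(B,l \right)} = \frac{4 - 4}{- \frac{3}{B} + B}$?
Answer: $0$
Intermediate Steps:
$K{\left(B,l \right)} = 0$ ($K{\left(B,l \right)} = \frac{0}{B - \frac{3}{B}} = 0$)
$K{\left(-2,7 \right)} 1992 = 0 \cdot 1992 = 0$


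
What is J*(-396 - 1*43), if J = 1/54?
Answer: -439/54 ≈ -8.1296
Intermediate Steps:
J = 1/54 ≈ 0.018519
J*(-396 - 1*43) = (-396 - 1*43)/54 = (-396 - 43)/54 = (1/54)*(-439) = -439/54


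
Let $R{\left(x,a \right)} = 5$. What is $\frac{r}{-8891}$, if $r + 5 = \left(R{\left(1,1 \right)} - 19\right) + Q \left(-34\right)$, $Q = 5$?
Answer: $\frac{189}{8891} \approx 0.021257$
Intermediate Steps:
$r = -189$ ($r = -5 + \left(\left(5 - 19\right) + 5 \left(-34\right)\right) = -5 - 184 = -189$)
$\frac{r}{-8891} = - \frac{189}{-8891} = \left(-189\right) \left(- \frac{1}{8891}\right) = \frac{189}{8891}$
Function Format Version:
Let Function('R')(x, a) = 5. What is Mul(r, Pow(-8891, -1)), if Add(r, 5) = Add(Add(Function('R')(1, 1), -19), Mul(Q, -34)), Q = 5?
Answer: Rational(189, 8891) ≈ 0.021257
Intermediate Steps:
r = -189 (r = Add(-5, Add(Add(5, -19), Mul(5, -34))) = Add(-5, Add(-14, -170)) = Add(-5, -184) = -189)
Mul(r, Pow(-8891, -1)) = Mul(-189, Pow(-8891, -1)) = Mul(-189, Rational(-1, 8891)) = Rational(189, 8891)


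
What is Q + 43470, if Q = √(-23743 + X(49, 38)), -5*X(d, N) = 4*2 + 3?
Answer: 43470 + I*√593630/5 ≈ 43470.0 + 154.09*I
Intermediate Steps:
X(d, N) = -11/5 (X(d, N) = -(4*2 + 3)/5 = -(8 + 3)/5 = -⅕*11 = -11/5)
Q = I*√593630/5 (Q = √(-23743 - 11/5) = √(-118726/5) = I*√593630/5 ≈ 154.09*I)
Q + 43470 = I*√593630/5 + 43470 = 43470 + I*√593630/5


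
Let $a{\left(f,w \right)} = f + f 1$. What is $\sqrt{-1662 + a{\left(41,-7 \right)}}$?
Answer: $2 i \sqrt{395} \approx 39.749 i$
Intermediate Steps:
$a{\left(f,w \right)} = 2 f$ ($a{\left(f,w \right)} = f + f = 2 f$)
$\sqrt{-1662 + a{\left(41,-7 \right)}} = \sqrt{-1662 + 2 \cdot 41} = \sqrt{-1662 + 82} = \sqrt{-1580} = 2 i \sqrt{395}$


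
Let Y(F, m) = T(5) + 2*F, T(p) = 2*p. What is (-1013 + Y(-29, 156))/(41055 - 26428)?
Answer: -1061/14627 ≈ -0.072537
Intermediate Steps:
Y(F, m) = 10 + 2*F (Y(F, m) = 2*5 + 2*F = 10 + 2*F)
(-1013 + Y(-29, 156))/(41055 - 26428) = (-1013 + (10 + 2*(-29)))/(41055 - 26428) = (-1013 + (10 - 58))/14627 = (-1013 - 48)*(1/14627) = -1061*1/14627 = -1061/14627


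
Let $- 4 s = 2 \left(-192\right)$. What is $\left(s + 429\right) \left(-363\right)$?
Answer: $-190575$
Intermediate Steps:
$s = 96$ ($s = - \frac{2 \left(-192\right)}{4} = \left(- \frac{1}{4}\right) \left(-384\right) = 96$)
$\left(s + 429\right) \left(-363\right) = \left(96 + 429\right) \left(-363\right) = 525 \left(-363\right) = -190575$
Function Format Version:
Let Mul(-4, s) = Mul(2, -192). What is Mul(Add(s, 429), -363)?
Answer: -190575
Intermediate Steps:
s = 96 (s = Mul(Rational(-1, 4), Mul(2, -192)) = Mul(Rational(-1, 4), -384) = 96)
Mul(Add(s, 429), -363) = Mul(Add(96, 429), -363) = Mul(525, -363) = -190575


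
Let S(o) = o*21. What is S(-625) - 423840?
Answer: -436965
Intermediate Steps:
S(o) = 21*o
S(-625) - 423840 = 21*(-625) - 423840 = -13125 - 423840 = -436965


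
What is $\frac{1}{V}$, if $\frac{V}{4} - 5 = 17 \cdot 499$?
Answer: $\frac{1}{33952} \approx 2.9453 \cdot 10^{-5}$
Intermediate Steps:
$V = 33952$ ($V = 20 + 4 \cdot 17 \cdot 499 = 20 + 4 \cdot 8483 = 20 + 33932 = 33952$)
$\frac{1}{V} = \frac{1}{33952}$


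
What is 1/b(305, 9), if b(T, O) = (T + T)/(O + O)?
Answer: 9/305 ≈ 0.029508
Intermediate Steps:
b(T, O) = T/O (b(T, O) = (2*T)/((2*O)) = (2*T)*(1/(2*O)) = T/O)
1/b(305, 9) = 1/(305/9) = 9/305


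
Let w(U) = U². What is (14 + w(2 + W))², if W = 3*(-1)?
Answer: 225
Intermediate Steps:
W = -3
(14 + w(2 + W))² = (14 + (2 - 3)²)² = (14 + (-1)²)² = (14 + 1)² = 15² = 225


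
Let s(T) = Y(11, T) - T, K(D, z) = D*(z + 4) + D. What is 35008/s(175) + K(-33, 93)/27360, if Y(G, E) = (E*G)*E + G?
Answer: -2427861/170600240 ≈ -0.014231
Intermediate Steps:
Y(G, E) = G + G*E² (Y(G, E) = G*E² + G = G + G*E²)
K(D, z) = D + D*(4 + z) (K(D, z) = D*(4 + z) + D = D + D*(4 + z))
s(T) = 11 - T + 11*T² (s(T) = 11*(1 + T²) - T = (11 + 11*T²) - T = 11 - T + 11*T²)
35008/s(175) + K(-33, 93)/27360 = 35008/(11 - 1*175 + 11*175²) - 33*(5 + 93)/27360 = 35008/(11 - 175 + 11*30625) - 33*98*(1/27360) = 35008/(11 - 175 + 336875) - 3234*1/27360 = 35008/336711 - 539/4560 = -2427861/170600240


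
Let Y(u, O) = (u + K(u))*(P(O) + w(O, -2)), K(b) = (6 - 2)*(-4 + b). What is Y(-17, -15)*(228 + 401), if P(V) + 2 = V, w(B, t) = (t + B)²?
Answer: -17279888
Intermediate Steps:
w(B, t) = (B + t)²
P(V) = -2 + V
K(b) = -16 + 4*b (K(b) = 4*(-4 + b) = -16 + 4*b)
Y(u, O) = (-16 + 5*u)*(-2 + O + (-2 + O)²) (Y(u, O) = (u + (-16 + 4*u))*((-2 + O) + (O - 2)²) = (-16 + 5*u)*((-2 + O) + (-2 + O)²) = (-16 + 5*u)*(-2 + O + (-2 + O)²))
Y(-17, -15)*(228 + 401) = ((-2 - 15)*(-16 + 5*(-17) - 17*(-2 - 15) + 4*(-4 - 17)*(-2 - 15)))*(228 + 401) = -17*(-16 - 85 - 17*(-17) + 4*(-21)*(-17))*629 = -17*(-16 - 85 + 289 + 1428)*629 = -17*1616*629 = -27472*629 = -17279888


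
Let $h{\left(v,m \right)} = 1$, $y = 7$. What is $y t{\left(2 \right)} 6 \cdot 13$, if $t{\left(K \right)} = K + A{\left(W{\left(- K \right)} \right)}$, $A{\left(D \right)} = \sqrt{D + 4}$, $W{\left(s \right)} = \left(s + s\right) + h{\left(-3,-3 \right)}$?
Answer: $1638$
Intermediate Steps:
$W{\left(s \right)} = 1 + 2 s$ ($W{\left(s \right)} = \left(s + s\right) + 1 = 2 s + 1 = 1 + 2 s$)
$A{\left(D \right)} = \sqrt{4 + D}$
$t{\left(K \right)} = K + \sqrt{5 - 2 K}$ ($t{\left(K \right)} = K + \sqrt{4 + \left(1 + 2 \left(- K\right)\right)} = K + \sqrt{4 - \left(-1 + 2 K\right)} = K + \sqrt{5 - 2 K}$)
$y t{\left(2 \right)} 6 \cdot 13 = 7 \left(2 + \sqrt{5 - 4}\right) 6 \cdot 13 = 7 \left(2 + \sqrt{1}\right) 6 \cdot 13 = 7 \left(2 + 1\right) 6 \cdot 13 = 7 \cdot 3 \cdot 6 \cdot 13 = 7 \cdot 18 \cdot 13 = 7 \cdot 234 = 1638$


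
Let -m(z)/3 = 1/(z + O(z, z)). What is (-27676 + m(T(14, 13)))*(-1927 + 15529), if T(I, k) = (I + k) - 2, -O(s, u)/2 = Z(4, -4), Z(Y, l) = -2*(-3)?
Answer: -4893877182/13 ≈ -3.7645e+8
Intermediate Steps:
Z(Y, l) = 6
O(s, u) = -12 (O(s, u) = -2*6 = -12)
T(I, k) = -2 + I + k
m(z) = -3/(-12 + z) (m(z) = -3/(z - 12) = -3/(-12 + z))
(-27676 + m(T(14, 13)))*(-1927 + 15529) = (-27676 - 3/(-12 + (-2 + 14 + 13)))*(-1927 + 15529) = (-27676 - 3/(-12 + 25))*13602 = (-27676 - 3/13)*13602 = -359791/13*13602 = -4893877182/13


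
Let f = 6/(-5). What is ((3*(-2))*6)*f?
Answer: 216/5 ≈ 43.200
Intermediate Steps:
f = -6/5 (f = 6*(-⅕) = -6/5 ≈ -1.2000)
((3*(-2))*6)*f = ((3*(-2))*6)*(-6/5) = -6*6*(-6/5) = -36*(-6/5) = 216/5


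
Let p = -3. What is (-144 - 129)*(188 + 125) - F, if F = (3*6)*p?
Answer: -85395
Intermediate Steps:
F = -54 (F = (3*6)*(-3) = 18*(-3) = -54)
(-144 - 129)*(188 + 125) - F = (-144 - 129)*(188 + 125) - 1*(-54) = -273*313 + 54 = -85449 + 54 = -85395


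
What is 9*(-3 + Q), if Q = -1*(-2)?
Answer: -9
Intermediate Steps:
Q = 2
9*(-3 + Q) = 9*(-3 + 2) = 9*(-1) = -9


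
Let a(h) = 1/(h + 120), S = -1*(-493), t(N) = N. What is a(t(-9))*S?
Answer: 493/111 ≈ 4.4414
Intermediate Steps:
S = 493
a(h) = 1/(120 + h)
a(t(-9))*S = 493/(120 - 9) = 493/111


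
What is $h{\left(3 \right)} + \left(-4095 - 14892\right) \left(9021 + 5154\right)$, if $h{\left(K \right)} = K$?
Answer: $-269140722$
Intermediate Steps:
$h{\left(3 \right)} + \left(-4095 - 14892\right) \left(9021 + 5154\right) = 3 + \left(-4095 - 14892\right) \left(9021 + 5154\right) = 3 - 269140725 = -269140722$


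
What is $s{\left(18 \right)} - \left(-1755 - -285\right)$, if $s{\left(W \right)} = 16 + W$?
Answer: $1504$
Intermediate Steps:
$s{\left(18 \right)} - \left(-1755 - -285\right) = \left(16 + 18\right) - \left(-1755 - -285\right) = 34 - \left(-1755 + 285\right) = 34 - -1470 = 34 + 1470 = 1504$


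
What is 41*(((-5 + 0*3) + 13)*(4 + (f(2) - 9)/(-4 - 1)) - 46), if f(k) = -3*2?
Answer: 410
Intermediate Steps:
f(k) = -6
41*(((-5 + 0*3) + 13)*(4 + (f(2) - 9)/(-4 - 1)) - 46) = 41*(((-5 + 0*3) + 13)*(4 + (-6 - 9)/(-4 - 1)) - 46) = 41*(((-5 + 0) + 13)*(4 - 15/(-5)) - 46) = 41*((-5 + 13)*(4 - 15*(-⅕)) - 46) = 41*(8*(4 + 3) - 46) = 41*(8*7 - 46) = 41*(56 - 46) = 41*10 = 410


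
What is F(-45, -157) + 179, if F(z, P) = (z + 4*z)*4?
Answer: -721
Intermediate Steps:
F(z, P) = 20*z (F(z, P) = (5*z)*4 = 20*z)
F(-45, -157) + 179 = 20*(-45) + 179 = -900 + 179 = -721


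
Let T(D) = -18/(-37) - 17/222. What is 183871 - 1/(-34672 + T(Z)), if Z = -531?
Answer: 1415272187225/7697093 ≈ 1.8387e+5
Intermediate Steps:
T(D) = 91/222 (T(D) = -18*(-1/37) - 17*1/222 = 18/37 - 17/222 = 91/222)
183871 - 1/(-34672 + T(Z)) = 183871 - 1/(-34672 + 91/222) = 183871 - 1/(-7697093/222) = 183871 - 1*(-222/7697093) = 183871 + 222/7697093 = 1415272187225/7697093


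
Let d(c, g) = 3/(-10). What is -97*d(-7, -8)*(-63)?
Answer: -18333/10 ≈ -1833.3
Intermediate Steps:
d(c, g) = -3/10 (d(c, g) = 3*(-1/10) = -3/10)
-97*d(-7, -8)*(-63) = -97*(-3/10)*(-63) = (291/10)*(-63) = -18333/10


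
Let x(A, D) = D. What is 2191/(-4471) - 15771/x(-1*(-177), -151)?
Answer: 70181300/675121 ≈ 103.95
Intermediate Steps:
2191/(-4471) - 15771/x(-1*(-177), -151) = 2191/(-4471) - 15771/(-151) = 2191*(-1/4471) - 15771*(-1/151) = -2191/4471 + 15771/151 = 70181300/675121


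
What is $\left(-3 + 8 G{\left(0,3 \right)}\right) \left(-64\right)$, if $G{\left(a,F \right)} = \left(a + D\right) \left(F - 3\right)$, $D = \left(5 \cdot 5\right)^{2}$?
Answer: $192$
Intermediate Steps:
$D = 625$ ($D = 25^{2} = 625$)
$G{\left(a,F \right)} = \left(-3 + F\right) \left(625 + a\right)$ ($G{\left(a,F \right)} = \left(a + 625\right) \left(F - 3\right) = \left(625 + a\right) \left(-3 + F\right) = \left(-3 + F\right) \left(625 + a\right)$)
$\left(-3 + 8 G{\left(0,3 \right)}\right) \left(-64\right) = \left(-3 + 8 \left(-1875 - 0 + 625 \cdot 3 + 3 \cdot 0\right)\right) \left(-64\right) = \left(-3 + 8 \left(-1875 + 0 + 1875 + 0\right)\right) \left(-64\right) = \left(-3 + 8 \cdot 0\right) \left(-64\right) = \left(-3 + 0\right) \left(-64\right) = \left(-3\right) \left(-64\right) = 192$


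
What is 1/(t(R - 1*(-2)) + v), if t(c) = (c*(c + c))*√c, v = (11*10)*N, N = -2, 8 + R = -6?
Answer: -55/260932 - 36*I*√3/65233 ≈ -0.00021078 - 0.00095586*I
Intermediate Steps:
R = -14 (R = -8 - 6 = -14)
v = -220 (v = (11*10)*(-2) = 110*(-2) = -220)
t(c) = 2*c^(5/2) (t(c) = (c*(2*c))*√c = (2*c²)*√c = 2*c^(5/2))
1/(t(R - 1*(-2)) + v) = 1/(2*(-14 - 1*(-2))^(5/2) - 220) = 1/(2*(-14 + 2)^(5/2) - 220) = 1/(2*(-12)^(5/2) - 220) = 1/(2*(288*I*√3) - 220) = 1/(576*I*√3 - 220) = 1/(-220 + 576*I*√3)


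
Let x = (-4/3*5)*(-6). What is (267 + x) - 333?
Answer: -26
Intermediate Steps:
x = 40 (x = (-4*⅓*5)*(-6) = -4/3*5*(-6) = -20/3*(-6) = 40)
(267 + x) - 333 = (267 + 40) - 333 = 307 - 333 = -26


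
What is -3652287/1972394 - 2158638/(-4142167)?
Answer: -10870698046557/8169985337798 ≈ -1.3306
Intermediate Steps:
-3652287/1972394 - 2158638/(-4142167) = -3652287*1/1972394 - 2158638*(-1/4142167) = -3652287/1972394 + 2158638/4142167 = -10870698046557/8169985337798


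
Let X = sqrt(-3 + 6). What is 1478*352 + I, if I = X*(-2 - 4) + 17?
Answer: 520273 - 6*sqrt(3) ≈ 5.2026e+5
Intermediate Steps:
X = sqrt(3) ≈ 1.7320
I = 17 - 6*sqrt(3) (I = sqrt(3)*(-2 - 4) + 17 = sqrt(3)*(-6) + 17 = -6*sqrt(3) + 17 = 17 - 6*sqrt(3) ≈ 6.6077)
1478*352 + I = 1478*352 + (17 - 6*sqrt(3)) = 520256 + (17 - 6*sqrt(3)) = 520273 - 6*sqrt(3)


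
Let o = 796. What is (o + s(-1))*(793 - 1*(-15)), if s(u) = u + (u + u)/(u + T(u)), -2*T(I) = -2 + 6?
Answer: 1928696/3 ≈ 6.4290e+5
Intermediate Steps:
T(I) = -2 (T(I) = -(-2 + 6)/2 = -1/2*4 = -2)
s(u) = u + 2*u/(-2 + u) (s(u) = u + (u + u)/(u - 2) = u + (2*u)/(-2 + u) = u + 2*u/(-2 + u))
(o + s(-1))*(793 - 1*(-15)) = (796 + (-1)**2/(-2 - 1))*(793 - 1*(-15)) = (796 + 1/(-3))*(793 + 15) = (796 + 1*(-1/3))*808 = (796 - 1/3)*808 = (2387/3)*808 = 1928696/3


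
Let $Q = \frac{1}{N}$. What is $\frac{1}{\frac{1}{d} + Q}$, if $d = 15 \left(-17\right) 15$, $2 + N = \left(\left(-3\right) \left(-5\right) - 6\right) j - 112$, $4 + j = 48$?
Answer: $\frac{359550}{1181} \approx 304.45$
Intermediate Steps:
$j = 44$ ($j = -4 + 48 = 44$)
$N = 282$ ($N = -2 - \left(112 - \left(\left(-3\right) \left(-5\right) - 6\right) 44\right) = -2 - \left(112 - \left(15 - 6\right) 44\right) = -2 + \left(9 \cdot 44 - 112\right) = -2 + \left(396 - 112\right) = -2 + 284 = 282$)
$d = -3825$ ($d = \left(-255\right) 15 = -3825$)
$Q = \frac{1}{282} \approx 0.0035461$
$\frac{1}{\frac{1}{d} + Q} = \frac{1}{\frac{1}{-3825} + \frac{1}{282}} = \frac{1}{- \frac{1}{3825} + \frac{1}{282}} = \frac{1}{\frac{1181}{359550}} = \frac{359550}{1181}$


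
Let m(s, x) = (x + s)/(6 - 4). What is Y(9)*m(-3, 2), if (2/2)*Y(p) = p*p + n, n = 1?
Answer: -41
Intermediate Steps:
m(s, x) = s/2 + x/2 (m(s, x) = (s + x)/2 = (s + x)*(½) = s/2 + x/2)
Y(p) = 1 + p² (Y(p) = p*p + 1 = p² + 1 = 1 + p²)
Y(9)*m(-3, 2) = (1 + 9²)*((½)*(-3) + (½)*2) = (1 + 81)*(-3/2 + 1) = 82*(-½) = -41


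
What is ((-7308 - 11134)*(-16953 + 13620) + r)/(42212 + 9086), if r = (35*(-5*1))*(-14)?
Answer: 30734818/25649 ≈ 1198.3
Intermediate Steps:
r = 2450 (r = (35*(-5))*(-14) = -175*(-14) = 2450)
((-7308 - 11134)*(-16953 + 13620) + r)/(42212 + 9086) = ((-7308 - 11134)*(-16953 + 13620) + 2450)/(42212 + 9086) = (-18442*(-3333) + 2450)/51298 = (61467186 + 2450)*(1/51298) = 61469636*(1/51298) = 30734818/25649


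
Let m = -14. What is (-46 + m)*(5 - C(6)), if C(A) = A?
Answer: 60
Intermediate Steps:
(-46 + m)*(5 - C(6)) = (-46 - 14)*(5 - 1*6) = -60*(5 - 6) = -60*(-1) = 60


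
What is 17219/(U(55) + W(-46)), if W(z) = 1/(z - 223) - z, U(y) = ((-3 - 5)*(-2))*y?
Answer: 4631911/249093 ≈ 18.595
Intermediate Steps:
U(y) = 16*y (U(y) = (-8*(-2))*y = 16*y)
W(z) = 1/(-223 + z) - z
17219/(U(55) + W(-46)) = 17219/(16*55 + (1 - 1*(-46)² + 223*(-46))/(-223 - 46)) = 17219/(880 + (1 - 1*2116 - 10258)/(-269)) = 17219/(880 - (1 - 2116 - 10258)/269) = 17219/(880 - 1/269*(-12373)) = 17219/(880 + 12373/269) = 17219/(249093/269) = 17219*(269/249093) = 4631911/249093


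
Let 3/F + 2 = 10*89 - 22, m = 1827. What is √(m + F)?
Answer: √1370172210/866 ≈ 42.743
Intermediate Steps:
F = 3/866 (F = 3/(-2 + (10*89 - 22)) = 3/(-2 + (890 - 22)) = 3/(-2 + 868) = 3/866 ≈ 0.0034642)
√(m + F) = √(1827 + 3/866) = √(1582185/866) = √1370172210/866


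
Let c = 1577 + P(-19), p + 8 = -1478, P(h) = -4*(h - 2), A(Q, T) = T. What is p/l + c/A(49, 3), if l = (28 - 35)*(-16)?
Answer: 90787/168 ≈ 540.40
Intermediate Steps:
P(h) = 8 - 4*h (P(h) = -4*(-2 + h) = 8 - 4*h)
p = -1486 (p = -8 - 1478 = -1486)
l = 112 (l = -7*(-16) = 112)
c = 1661 (c = 1577 + (8 - 4*(-19)) = 1577 + (8 + 76) = 1577 + 84 = 1661)
p/l + c/A(49, 3) = -1486/112 + 1661/3 = -1486*1/112 + 1661*(⅓) = -743/56 + 1661/3 = 90787/168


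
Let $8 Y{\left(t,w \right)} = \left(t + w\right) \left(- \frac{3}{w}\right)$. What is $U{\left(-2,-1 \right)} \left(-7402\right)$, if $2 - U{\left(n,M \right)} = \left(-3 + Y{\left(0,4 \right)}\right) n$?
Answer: $\frac{70319}{2} \approx 35160.0$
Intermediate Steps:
$Y{\left(t,w \right)} = - \frac{3 \left(t + w\right)}{8 w}$ ($Y{\left(t,w \right)} = \frac{\left(t + w\right) \left(- \frac{3}{w}\right)}{8} = \frac{\left(-3\right) \frac{1}{w} \left(t + w\right)}{8} = - \frac{3 \left(t + w\right)}{8 w}$)
$U{\left(n,M \right)} = 2 + \frac{27 n}{8}$ ($U{\left(n,M \right)} = 2 - \left(-3 + \frac{3 \left(\left(-1\right) 0 - 4\right)}{8 \cdot 4}\right) n = 2 - \left(-3 + \frac{3}{8} \cdot \frac{1}{4} \left(0 - 4\right)\right) n = 2 - \left(-3 + \frac{3}{8} \cdot \frac{1}{4} \left(-4\right)\right) n = 2 - \left(-3 - \frac{3}{8}\right) n = 2 - - \frac{27 n}{8} = 2 + \frac{27 n}{8}$)
$U{\left(-2,-1 \right)} \left(-7402\right) = \left(2 + \frac{27}{8} \left(-2\right)\right) \left(-7402\right) = \left(2 - \frac{27}{4}\right) \left(-7402\right) = \left(- \frac{19}{4}\right) \left(-7402\right) = \frac{70319}{2}$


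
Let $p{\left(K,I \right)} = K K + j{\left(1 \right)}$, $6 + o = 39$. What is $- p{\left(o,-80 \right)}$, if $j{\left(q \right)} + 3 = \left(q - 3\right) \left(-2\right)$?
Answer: $-1090$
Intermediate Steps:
$o = 33$ ($o = -6 + 39 = 33$)
$j{\left(q \right)} = 3 - 2 q$ ($j{\left(q \right)} = -3 + \left(q - 3\right) \left(-2\right) = -3 + \left(-3 + q\right) \left(-2\right) = -3 - \left(-6 + 2 q\right) = 3 - 2 q$)
$p{\left(K,I \right)} = 1 + K^{2}$ ($p{\left(K,I \right)} = K K + \left(3 - 2\right) = K^{2} + \left(3 - 2\right) = K^{2} + 1 = 1 + K^{2}$)
$- p{\left(o,-80 \right)} = - (1 + 33^{2}) = - (1 + 1089) = \left(-1\right) 1090 = -1090$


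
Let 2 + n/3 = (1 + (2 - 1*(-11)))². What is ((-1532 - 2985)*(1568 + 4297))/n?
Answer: -8830735/194 ≈ -45519.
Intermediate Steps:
n = 582 (n = -6 + 3*(1 + (2 - 1*(-11)))² = -6 + 3*(1 + (2 + 11))² = -6 + 3*(1 + 13)² = -6 + 3*14² = -6 + 3*196 = -6 + 588 = 582)
((-1532 - 2985)*(1568 + 4297))/n = ((-1532 - 2985)*(1568 + 4297))/582 = -4517*5865*(1/582) = -26492205*1/582 = -8830735/194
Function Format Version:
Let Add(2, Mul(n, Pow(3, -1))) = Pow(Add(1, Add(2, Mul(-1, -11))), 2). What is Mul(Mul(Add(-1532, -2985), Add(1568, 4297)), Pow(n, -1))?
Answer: Rational(-8830735, 194) ≈ -45519.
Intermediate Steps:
n = 582 (n = Add(-6, Mul(3, Pow(Add(1, Add(2, Mul(-1, -11))), 2))) = Add(-6, Mul(3, Pow(Add(1, Add(2, 11)), 2))) = Add(-6, Mul(3, Pow(Add(1, 13), 2))) = Add(-6, Mul(3, Pow(14, 2))) = Add(-6, Mul(3, 196)) = Add(-6, 588) = 582)
Mul(Mul(Add(-1532, -2985), Add(1568, 4297)), Pow(n, -1)) = Mul(Mul(Add(-1532, -2985), Add(1568, 4297)), Pow(582, -1)) = Mul(Mul(-4517, 5865), Rational(1, 582)) = Mul(-26492205, Rational(1, 582)) = Rational(-8830735, 194)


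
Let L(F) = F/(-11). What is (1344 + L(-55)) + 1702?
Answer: 3051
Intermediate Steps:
L(F) = -F/11 (L(F) = F*(-1/11) = -F/11)
(1344 + L(-55)) + 1702 = (1344 - 1/11*(-55)) + 1702 = (1344 + 5) + 1702 = 1349 + 1702 = 3051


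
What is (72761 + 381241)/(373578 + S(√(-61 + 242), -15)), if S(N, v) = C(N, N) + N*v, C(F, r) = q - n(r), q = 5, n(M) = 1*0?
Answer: 84803714583/69782108582 + 3405015*√181/69782108582 ≈ 1.2159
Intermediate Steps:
n(M) = 0
C(F, r) = 5 (C(F, r) = 5 - 1*0 = 5 + 0 = 5)
S(N, v) = 5 + N*v
(72761 + 381241)/(373578 + S(√(-61 + 242), -15)) = (72761 + 381241)/(373578 + (5 + √(-61 + 242)*(-15))) = 454002/(373578 + (5 + √181*(-15))) = 454002/(373578 + (5 - 15*√181)) = 454002/(373583 - 15*√181)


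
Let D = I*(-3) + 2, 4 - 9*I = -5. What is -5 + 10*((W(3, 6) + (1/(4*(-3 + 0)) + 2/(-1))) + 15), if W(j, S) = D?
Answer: 685/6 ≈ 114.17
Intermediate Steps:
I = 1 (I = 4/9 - ⅑*(-5) = 4/9 + 5/9 = 1)
D = -1 (D = 1*(-3) + 2 = -3 + 2 = -1)
W(j, S) = -1
-5 + 10*((W(3, 6) + (1/(4*(-3 + 0)) + 2/(-1))) + 15) = -5 + 10*((-1 + (1/(4*(-3 + 0)) + 2/(-1))) + 15) = -5 + 10*((-1 + (1/(4*(-3)) + 2*(-1))) + 15) = -5 + 10*((-1 + (1/(-12) - 2)) + 15) = -5 + 10*((-1 + (1*(-1/12) - 2)) + 15) = -5 + 10*((-1 + (-1/12 - 2)) + 15) = -5 + 10*((-1 - 25/12) + 15) = -5 + 10*(-37/12 + 15) = -5 + 10*(143/12) = -5 + 715/6 = 685/6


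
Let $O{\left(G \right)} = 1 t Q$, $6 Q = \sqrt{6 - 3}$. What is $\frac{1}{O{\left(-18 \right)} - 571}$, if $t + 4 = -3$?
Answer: $- \frac{6852}{3912443} + \frac{14 \sqrt{3}}{3912443} \approx -0.0017451$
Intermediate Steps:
$t = -7$ ($t = -4 - 3 = -7$)
$Q = \frac{\sqrt{3}}{6}$ ($Q = \frac{\sqrt{6 - 3}}{6} = \frac{\sqrt{3}}{6} \approx 0.28868$)
$O{\left(G \right)} = - \frac{7 \sqrt{3}}{6}$ ($O{\left(G \right)} = 1 \left(-7\right) \frac{\sqrt{3}}{6} = - 7 \frac{\sqrt{3}}{6} = - \frac{7 \sqrt{3}}{6}$)
$\frac{1}{O{\left(-18 \right)} - 571} = \frac{1}{- \frac{7 \sqrt{3}}{6} - 571} = \frac{1}{-571 - \frac{7 \sqrt{3}}{6}}$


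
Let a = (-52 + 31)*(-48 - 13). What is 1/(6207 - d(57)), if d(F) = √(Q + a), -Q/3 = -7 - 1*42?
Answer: 2069/12841807 + 2*√357/38525421 ≈ 0.00016210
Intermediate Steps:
a = 1281 (a = -21*(-61) = 1281)
Q = 147 (Q = -3*(-7 - 1*42) = -3*(-7 - 42) = -3*(-49) = 147)
d(F) = 2*√357 (d(F) = √(147 + 1281) = √1428 = 2*√357)
1/(6207 - d(57)) = 1/(6207 - 2*√357)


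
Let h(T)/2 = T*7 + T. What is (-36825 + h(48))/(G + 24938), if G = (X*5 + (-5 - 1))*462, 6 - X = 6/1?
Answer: -36057/22166 ≈ -1.6267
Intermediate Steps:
X = 0 (X = 6 - 6/1 = 6 - 6 = 0)
h(T) = 16*T (h(T) = 2*(T*7 + T) = 2*(7*T + T) = 2*(8*T) = 16*T)
G = -2772 (G = (0*5 + (-5 - 1))*462 = (0 - 6)*462 = -6*462 = -2772)
(-36825 + h(48))/(G + 24938) = (-36825 + 16*48)/(-2772 + 24938) = (-36825 + 768)/22166 = -36057*1/22166 = -36057/22166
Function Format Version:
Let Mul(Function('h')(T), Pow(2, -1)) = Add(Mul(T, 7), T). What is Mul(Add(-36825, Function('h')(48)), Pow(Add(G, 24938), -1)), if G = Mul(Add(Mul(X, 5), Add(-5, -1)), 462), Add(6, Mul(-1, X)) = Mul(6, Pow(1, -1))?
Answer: Rational(-36057, 22166) ≈ -1.6267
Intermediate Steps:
X = 0 (X = Add(6, Mul(-1, Mul(6, Pow(1, -1)))) = Add(6, Mul(-1, Mul(6, 1))) = Add(6, Mul(-1, 6)) = Add(6, -6) = 0)
Function('h')(T) = Mul(16, T) (Function('h')(T) = Mul(2, Add(Mul(T, 7), T)) = Mul(2, Add(Mul(7, T), T)) = Mul(2, Mul(8, T)) = Mul(16, T))
G = -2772 (G = Mul(Add(Mul(0, 5), Add(-5, -1)), 462) = Mul(Add(0, -6), 462) = Mul(-6, 462) = -2772)
Mul(Add(-36825, Function('h')(48)), Pow(Add(G, 24938), -1)) = Mul(Add(-36825, Mul(16, 48)), Pow(Add(-2772, 24938), -1)) = Mul(Add(-36825, 768), Pow(22166, -1)) = Mul(-36057, Rational(1, 22166)) = Rational(-36057, 22166)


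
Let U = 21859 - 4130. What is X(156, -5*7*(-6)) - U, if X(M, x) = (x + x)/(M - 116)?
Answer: -35437/2 ≈ -17719.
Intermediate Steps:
X(M, x) = 2*x/(-116 + M) (X(M, x) = (2*x)/(-116 + M) = 2*x/(-116 + M))
U = 17729
X(156, -5*7*(-6)) - U = 2*(-5*7*(-6))/(-116 + 156) - 1*17729 = 2*(-35*(-6))/40 - 17729 = 2*210*(1/40) - 17729 = 21/2 - 17729 = -35437/2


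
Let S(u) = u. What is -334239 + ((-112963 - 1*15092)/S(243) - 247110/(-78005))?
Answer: -423033399262/1263681 ≈ -3.3476e+5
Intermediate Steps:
-334239 + ((-112963 - 1*15092)/S(243) - 247110/(-78005)) = -334239 + ((-112963 - 1*15092)/243 - 247110/(-78005)) = -334239 + ((-112963 - 15092)*(1/243) - 247110*(-1/78005)) = -334239 + (-128055*1/243 + 49422/15601) = -334239 + (-42685/81 + 49422/15601) = -334239 - 661925503/1263681 = -423033399262/1263681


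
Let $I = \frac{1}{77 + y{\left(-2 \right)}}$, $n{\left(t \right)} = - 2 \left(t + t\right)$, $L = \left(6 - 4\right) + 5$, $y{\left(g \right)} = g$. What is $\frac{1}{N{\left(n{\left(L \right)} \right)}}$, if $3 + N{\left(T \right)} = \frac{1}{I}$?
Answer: $\frac{1}{72} \approx 0.013889$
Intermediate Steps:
$L = 7$ ($L = 2 + 5 = 7$)
$n{\left(t \right)} = - 4 t$ ($n{\left(t \right)} = - 2 \cdot 2 t = - 4 t$)
$I = \frac{1}{75}$ ($I = \frac{1}{77 - 2} = \frac{1}{75} \approx 0.013333$)
$N{\left(T \right)} = 72$ ($N{\left(T \right)} = -3 + \frac{1}{\frac{1}{75}} = -3 + 75 = 72$)
$\frac{1}{N{\left(n{\left(L \right)} \right)}} = \frac{1}{72}$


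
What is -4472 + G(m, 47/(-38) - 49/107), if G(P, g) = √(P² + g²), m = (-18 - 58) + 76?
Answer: -18176261/4066 ≈ -4470.3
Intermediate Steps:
m = 0 (m = -76 + 76 = 0)
-4472 + G(m, 47/(-38) - 49/107) = -4472 + √(0² + (47/(-38) - 49/107)²) = -4472 + √(0 + (47*(-1/38) - 49*1/107)²) = -4472 + √(0 + (-47/38 - 49/107)²) = -4472 + √(0 + (-6891/4066)²) = -4472 + √(0 + 47485881/16532356) = -4472 + √(47485881/16532356) = -4472 + 6891/4066 = -18176261/4066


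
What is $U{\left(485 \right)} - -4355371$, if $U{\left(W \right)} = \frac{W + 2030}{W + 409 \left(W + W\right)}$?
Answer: $\frac{346003738856}{79443} \approx 4.3554 \cdot 10^{6}$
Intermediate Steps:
$U{\left(W \right)} = \frac{2030 + W}{819 W}$ ($U{\left(W \right)} = \frac{2030 + W}{W + 409 \cdot 2 W} = \frac{2030 + W}{W + 818 W} = \frac{2030 + W}{819 W}$)
$U{\left(485 \right)} - -4355371 = \frac{2030 + 485}{819 \cdot 485} - -4355371 = \frac{1}{819} \cdot \frac{1}{485} \cdot 2515 + 4355371 = \frac{503}{79443} + 4355371 = \frac{346003738856}{79443}$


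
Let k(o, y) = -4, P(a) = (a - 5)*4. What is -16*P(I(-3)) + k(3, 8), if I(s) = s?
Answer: 508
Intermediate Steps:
P(a) = -20 + 4*a (P(a) = (-5 + a)*4 = -20 + 4*a)
-16*P(I(-3)) + k(3, 8) = -16*(-20 + 4*(-3)) - 4 = -16*(-20 - 12) - 4 = -16*(-32) - 4 = 512 - 4 = 508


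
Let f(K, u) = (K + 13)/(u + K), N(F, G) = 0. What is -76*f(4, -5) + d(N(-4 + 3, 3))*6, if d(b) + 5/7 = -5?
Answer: 8804/7 ≈ 1257.7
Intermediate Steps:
d(b) = -40/7 (d(b) = -5/7 - 5 = -40/7)
f(K, u) = (13 + K)/(K + u)
-76*f(4, -5) + d(N(-4 + 3, 3))*6 = -76*(13 + 4)/(4 - 5) - 40/7*6 = -76*17/(-1) - 240/7 = -(-76)*17 - 240/7 = -76*(-17) - 240/7 = 1292 - 240/7 = 8804/7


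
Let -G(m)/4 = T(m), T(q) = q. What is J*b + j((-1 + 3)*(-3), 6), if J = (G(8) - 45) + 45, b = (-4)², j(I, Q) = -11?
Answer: -523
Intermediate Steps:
G(m) = -4*m
b = 16
J = -32 (J = (-4*8 - 45) + 45 = (-32 - 45) + 45 = -77 + 45 = -32)
J*b + j((-1 + 3)*(-3), 6) = -32*16 - 11 = -512 - 11 = -523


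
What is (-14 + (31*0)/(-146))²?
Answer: 196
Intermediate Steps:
(-14 + (31*0)/(-146))² = (-14 + 0*(-1/146))² = (-14 + 0)² = (-14)² = 196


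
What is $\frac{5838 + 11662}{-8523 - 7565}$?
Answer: $- \frac{4375}{4022} \approx -1.0878$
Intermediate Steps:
$\frac{5838 + 11662}{-8523 - 7565} = \frac{17500}{-16088} = 17500 \left(- \frac{1}{16088}\right) = - \frac{4375}{4022}$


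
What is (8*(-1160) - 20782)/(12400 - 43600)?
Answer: 15031/15600 ≈ 0.96353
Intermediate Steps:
(8*(-1160) - 20782)/(12400 - 43600) = (-9280 - 20782)/(-31200) = -30062*(-1/31200) = 15031/15600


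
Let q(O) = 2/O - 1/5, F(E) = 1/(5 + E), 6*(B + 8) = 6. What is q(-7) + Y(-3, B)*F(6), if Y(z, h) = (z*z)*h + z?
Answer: -227/35 ≈ -6.4857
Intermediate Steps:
B = -7 (B = -8 + (⅙)*6 = -8 + 1 = -7)
Y(z, h) = z + h*z² (Y(z, h) = z²*h + z = h*z² + z = z + h*z²)
q(O) = -⅕ + 2/O (q(O) = 2/O - 1*⅕ = 2/O - ⅕ = -⅕ + 2/O)
q(-7) + Y(-3, B)*F(6) = (⅕)*(10 - 1*(-7))/(-7) + (-3*(1 - 7*(-3)))/(5 + 6) = (⅕)*(-⅐)*(10 + 7) - 3*(1 + 21)/11 = (⅕)*(-⅐)*17 - 3*22*(1/11) = -17/35 - 66*1/11 = -17/35 - 6 = -227/35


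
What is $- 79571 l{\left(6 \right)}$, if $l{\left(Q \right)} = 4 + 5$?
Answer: $-716139$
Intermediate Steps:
$l{\left(Q \right)} = 9$
$- 79571 l{\left(6 \right)} = \left(-79571\right) 9 = -716139$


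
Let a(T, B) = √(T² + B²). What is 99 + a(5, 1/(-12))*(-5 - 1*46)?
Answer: 99 - 17*√3601/4 ≈ -156.04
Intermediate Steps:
a(T, B) = √(B² + T²)
99 + a(5, 1/(-12))*(-5 - 1*46) = 99 + √((1/(-12))² + 5²)*(-5 - 1*46) = 99 + √((-1/12)² + 25)*(-5 - 46) = 99 + √(1/144 + 25)*(-51) = 99 + √(3601/144)*(-51) = 99 + (√3601/12)*(-51) = 99 - 17*√3601/4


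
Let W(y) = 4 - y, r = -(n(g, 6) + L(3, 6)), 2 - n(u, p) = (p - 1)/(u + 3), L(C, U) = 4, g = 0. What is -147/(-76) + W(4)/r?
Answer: 147/76 ≈ 1.9342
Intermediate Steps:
n(u, p) = 2 - (-1 + p)/(3 + u) (n(u, p) = 2 - (p - 1)/(u + 3) = 2 - (-1 + p)/(3 + u))
r = -13/3 (r = -((7 - 1*6 + 2*0)/(3 + 0) + 4) = -((7 - 6 + 0)/3 + 4) = -((1/3)*1 + 4) = -(1/3 + 4) = -1*13/3 = -13/3 ≈ -4.3333)
-147/(-76) + W(4)/r = -147/(-76) + (4 - 1*4)/(-13/3) = -147*(-1/76) + (4 - 4)*(-3/13) = 147/76 + 0*(-3/13) = 147/76 + 0 = 147/76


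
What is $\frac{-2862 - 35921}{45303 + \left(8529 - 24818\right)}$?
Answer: $- \frac{38783}{29014} \approx -1.3367$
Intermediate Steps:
$\frac{-2862 - 35921}{45303 + \left(8529 - 24818\right)} = - \frac{38783}{45303 - 16289} = - \frac{38783}{29014}$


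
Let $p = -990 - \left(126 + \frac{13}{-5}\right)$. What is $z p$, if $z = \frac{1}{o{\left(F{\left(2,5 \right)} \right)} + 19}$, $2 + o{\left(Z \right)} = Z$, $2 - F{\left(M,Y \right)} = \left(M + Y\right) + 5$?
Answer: $- \frac{5567}{35} \approx -159.06$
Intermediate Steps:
$F{\left(M,Y \right)} = -3 - M - Y$ ($F{\left(M,Y \right)} = 2 - \left(\left(M + Y\right) + 5\right) = 2 - \left(5 + M + Y\right) = -3 - M - Y$)
$o{\left(Z \right)} = -2 + Z$
$p = - \frac{5567}{5}$ ($p = -990 - \frac{617}{5} = - \frac{5567}{5} \approx -1113.4$)
$z = \frac{1}{7}$ ($z = \frac{1}{\left(-2 - 10\right) + 19} = \frac{1}{-12 + 19} = \frac{1}{7} \approx 0.14286$)
$z p = \frac{1}{7} \left(- \frac{5567}{5}\right) = - \frac{5567}{35}$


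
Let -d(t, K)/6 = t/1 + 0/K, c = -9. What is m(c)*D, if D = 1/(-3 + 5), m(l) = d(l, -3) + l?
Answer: 45/2 ≈ 22.500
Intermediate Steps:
d(t, K) = -6*t (d(t, K) = -6*(t/1 + 0/K) = -6*(t*1 + 0) = -6*(t + 0) = -6*t)
m(l) = -5*l (m(l) = -6*l + l = -5*l)
D = ½ (D = 1/2 = ½ ≈ 0.50000)
m(c)*D = -5*(-9)*(½) = 45*(½) = 45/2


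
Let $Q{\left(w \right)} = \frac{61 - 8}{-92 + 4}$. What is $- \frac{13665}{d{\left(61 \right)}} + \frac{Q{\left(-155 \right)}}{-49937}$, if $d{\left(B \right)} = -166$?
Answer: $\frac{30025125019}{364739848} \approx 82.319$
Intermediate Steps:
$Q{\left(w \right)} = - \frac{53}{88}$ ($Q{\left(w \right)} = \frac{53}{-88} = 53 \left(- \frac{1}{88}\right) = - \frac{53}{88}$)
$- \frac{13665}{d{\left(61 \right)}} + \frac{Q{\left(-155 \right)}}{-49937} = - \frac{13665}{-166} - \frac{53}{88 \left(-49937\right)} = \left(-13665\right) \left(- \frac{1}{166}\right) - - \frac{53}{4394456} = \frac{13665}{166} + \frac{53}{4394456} = \frac{30025125019}{364739848}$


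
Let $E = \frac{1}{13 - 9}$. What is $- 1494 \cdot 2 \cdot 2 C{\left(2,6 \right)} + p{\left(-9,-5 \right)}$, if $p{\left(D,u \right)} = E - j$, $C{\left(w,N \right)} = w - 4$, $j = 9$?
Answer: $\frac{47773}{4} \approx 11943.0$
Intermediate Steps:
$E = \frac{1}{4} \approx 0.25$
$C{\left(w,N \right)} = -4 + w$
$p{\left(D,u \right)} = - \frac{35}{4}$ ($p{\left(D,u \right)} = \frac{1}{4} - 9 = - \frac{35}{4}$)
$- 1494 \cdot 2 \cdot 2 C{\left(2,6 \right)} + p{\left(-9,-5 \right)} = - 1494 \cdot 2 \cdot 2 \left(-4 + 2\right) - \frac{35}{4} = - 1494 \cdot 4 \left(-2\right) - \frac{35}{4} = \left(-1494\right) \left(-8\right) - \frac{35}{4} = 11952 - \frac{35}{4} = \frac{47773}{4}$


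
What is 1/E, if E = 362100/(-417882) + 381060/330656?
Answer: 5757299608/1646149055 ≈ 3.4974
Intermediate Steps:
E = 1646149055/5757299608 (E = 362100*(-1/417882) + 381060*(1/330656) = -60350/69647 + 95265/82664 = 1646149055/5757299608 ≈ 0.28592)
1/E = 1/(1646149055/5757299608) = 5757299608/1646149055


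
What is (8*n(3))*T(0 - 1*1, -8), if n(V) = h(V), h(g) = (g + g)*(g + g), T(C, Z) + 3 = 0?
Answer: -864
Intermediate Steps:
T(C, Z) = -3 (T(C, Z) = -3 + 0 = -3)
h(g) = 4*g**2 (h(g) = (2*g)*(2*g) = 4*g**2)
n(V) = 4*V**2
(8*n(3))*T(0 - 1*1, -8) = (8*(4*3**2))*(-3) = (8*(4*9))*(-3) = (8*36)*(-3) = 288*(-3) = -864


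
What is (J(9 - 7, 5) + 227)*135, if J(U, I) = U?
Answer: 30915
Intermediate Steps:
(J(9 - 7, 5) + 227)*135 = ((9 - 7) + 227)*135 = (2 + 227)*135 = 229*135 = 30915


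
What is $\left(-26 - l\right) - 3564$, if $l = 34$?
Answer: $-3624$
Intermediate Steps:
$\left(-26 - l\right) - 3564 = \left(-26 - 34\right) - 3564 = -60 - 3564 = -3624$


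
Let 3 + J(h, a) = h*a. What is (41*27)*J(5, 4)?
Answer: 18819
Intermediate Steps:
J(h, a) = -3 + a*h (J(h, a) = -3 + h*a = -3 + a*h)
(41*27)*J(5, 4) = (41*27)*(-3 + 4*5) = 1107*(-3 + 20) = 1107*17 = 18819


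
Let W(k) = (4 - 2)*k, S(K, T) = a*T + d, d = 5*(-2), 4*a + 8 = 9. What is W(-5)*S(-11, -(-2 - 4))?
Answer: 85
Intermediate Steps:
a = ¼ (a = -2 + (¼)*9 = -2 + 9/4 = ¼ ≈ 0.25000)
d = -10
S(K, T) = -10 + T/4 (S(K, T) = T/4 - 10 = -10 + T/4)
W(k) = 2*k
W(-5)*S(-11, -(-2 - 4)) = (2*(-5))*(-10 + (-(-2 - 4))/4) = -10*(-10 + (-1*(-6))/4) = -10*(-10 + (¼)*6) = -10*(-10 + 3/2) = -10*(-17/2) = 85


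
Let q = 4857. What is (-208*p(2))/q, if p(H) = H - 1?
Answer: -208/4857 ≈ -0.042825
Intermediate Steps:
p(H) = -1 + H
(-208*p(2))/q = -208*(-1 + 2)/4857 = -208*1*(1/4857) = -208*1/4857 = -208/4857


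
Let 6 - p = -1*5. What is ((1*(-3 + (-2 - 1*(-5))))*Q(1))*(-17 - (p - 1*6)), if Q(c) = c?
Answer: 0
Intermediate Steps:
p = 11 (p = 6 - (-1)*5 = 6 - 1*(-5) = 6 + 5 = 11)
((1*(-3 + (-2 - 1*(-5))))*Q(1))*(-17 - (p - 1*6)) = ((1*(-3 + (-2 - 1*(-5))))*1)*(-17 - (11 - 1*6)) = ((1*(-3 + (-2 + 5)))*1)*(-17 - (11 - 6)) = ((1*(-3 + 3))*1)*(-17 - 1*5) = ((1*0)*1)*(-17 - 5) = (0*1)*(-22) = 0*(-22) = 0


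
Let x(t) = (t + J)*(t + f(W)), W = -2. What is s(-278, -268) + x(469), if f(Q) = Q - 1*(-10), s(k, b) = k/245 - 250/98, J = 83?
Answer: 9215511/35 ≈ 2.6330e+5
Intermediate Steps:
s(k, b) = -125/49 + k/245 (s(k, b) = k*(1/245) - 250*1/98 = k/245 - 125/49 = -125/49 + k/245)
f(Q) = 10 + Q (f(Q) = Q + 10 = 10 + Q)
x(t) = (8 + t)*(83 + t) (x(t) = (t + 83)*(t + (10 - 2)) = (83 + t)*(t + 8) = (83 + t)*(8 + t) = (8 + t)*(83 + t))
s(-278, -268) + x(469) = (-125/49 + (1/245)*(-278)) + (664 + 469² + 91*469) = (-125/49 - 278/245) + (664 + 219961 + 42679) = -129/35 + 263304 = 9215511/35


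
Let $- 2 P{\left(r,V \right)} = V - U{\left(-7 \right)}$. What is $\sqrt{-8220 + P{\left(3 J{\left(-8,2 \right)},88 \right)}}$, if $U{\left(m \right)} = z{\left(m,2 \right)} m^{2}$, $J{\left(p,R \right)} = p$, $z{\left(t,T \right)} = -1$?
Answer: $\frac{11 i \sqrt{274}}{2} \approx 91.041 i$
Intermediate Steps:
$U{\left(m \right)} = - m^{2}$
$P{\left(r,V \right)} = - \frac{49}{2} - \frac{V}{2}$ ($P{\left(r,V \right)} = - \frac{V - - \left(-7\right)^{2}}{2} = - \frac{V - \left(-1\right) 49}{2} = - \frac{V - -49}{2} = - \frac{V + 49}{2} = - \frac{49 + V}{2} = - \frac{49}{2} - \frac{V}{2}$)
$\sqrt{-8220 + P{\left(3 J{\left(-8,2 \right)},88 \right)}} = \sqrt{-8220 - \frac{137}{2}} = \sqrt{- \frac{16577}{2}} = \frac{11 i \sqrt{274}}{2}$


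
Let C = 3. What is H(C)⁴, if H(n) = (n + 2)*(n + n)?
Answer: 810000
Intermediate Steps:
H(n) = 2*n*(2 + n) (H(n) = (2 + n)*(2*n) = 2*n*(2 + n))
H(C)⁴ = (2*3*(2 + 3))⁴ = (2*3*5)⁴ = 30⁴ = 810000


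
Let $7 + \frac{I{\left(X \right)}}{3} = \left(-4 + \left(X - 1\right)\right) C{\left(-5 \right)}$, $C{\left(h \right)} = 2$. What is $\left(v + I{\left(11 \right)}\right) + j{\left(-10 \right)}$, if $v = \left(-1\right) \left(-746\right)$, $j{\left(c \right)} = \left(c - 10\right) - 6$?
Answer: $735$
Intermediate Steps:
$j{\left(c \right)} = -16 + c$ ($j{\left(c \right)} = \left(-10 + c\right) - 6 = -16 + c$)
$v = 746$
$I{\left(X \right)} = -51 + 6 X$ ($I{\left(X \right)} = -21 + 3 \left(-4 + \left(X - 1\right)\right) 2 = -21 + 3 \left(-4 + \left(-1 + X\right)\right) 2 = -21 + 3 \left(-5 + X\right) 2 = -21 + 3 \left(-10 + 2 X\right) = -21 + \left(-30 + 6 X\right) = -51 + 6 X$)
$\left(v + I{\left(11 \right)}\right) + j{\left(-10 \right)} = \left(746 + \left(-51 + 6 \cdot 11\right)\right) - 26 = \left(746 + \left(-51 + 66\right)\right) - 26 = \left(746 + 15\right) - 26 = 761 - 26 = 735$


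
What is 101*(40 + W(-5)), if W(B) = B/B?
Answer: 4141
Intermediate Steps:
W(B) = 1
101*(40 + W(-5)) = 101*(40 + 1) = 101*41 = 4141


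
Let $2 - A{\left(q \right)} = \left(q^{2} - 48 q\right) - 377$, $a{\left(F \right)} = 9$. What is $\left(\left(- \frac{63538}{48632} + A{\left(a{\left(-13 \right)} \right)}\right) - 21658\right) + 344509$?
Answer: $\frac{7868163827}{24316} \approx 3.2358 \cdot 10^{5}$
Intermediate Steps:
$A{\left(q \right)} = 379 - q^{2} + 48 q$ ($A{\left(q \right)} = 2 - \left(\left(q^{2} - 48 q\right) - 377\right) = 2 - \left(-377 + q^{2} - 48 q\right) = 2 + \left(377 - q^{2} + 48 q\right) = 379 - q^{2} + 48 q$)
$\left(\left(- \frac{63538}{48632} + A{\left(a{\left(-13 \right)} \right)}\right) - 21658\right) + 344509 = \left(\left(- \frac{63538}{48632} + \left(379 - 9^{2} + 48 \cdot 9\right)\right) - 21658\right) + 344509 = \left(\left(\left(-63538\right) \frac{1}{48632} + \left(379 - 81 + 432\right)\right) - 21658\right) + 344509 = \left(\left(- \frac{31769}{24316} + \left(379 - 81 + 432\right)\right) - 21658\right) + 344509 = \left(\left(- \frac{31769}{24316} + 730\right) - 21658\right) + 344509 = \left(\frac{17718911}{24316} - 21658\right) + 344509 = - \frac{508917017}{24316} + 344509 = \frac{7868163827}{24316}$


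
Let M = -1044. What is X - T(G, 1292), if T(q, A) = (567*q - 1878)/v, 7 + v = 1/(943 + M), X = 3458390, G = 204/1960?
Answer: 57128316057/16520 ≈ 3.4581e+6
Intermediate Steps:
G = 51/490 (G = 204*(1/1960) = 51/490 ≈ 0.10408)
v = -708/101 (v = -7 + 1/(943 - 1044) = -7 + 1/(-101) = -7 - 1/101 = -708/101 ≈ -7.0099)
T(q, A) = 31613/118 - 19089*q/236 (T(q, A) = (567*q - 1878)/(-708/101) = (-1878 + 567*q)*(-101/708) = 31613/118 - 19089*q/236)
X - T(G, 1292) = 3458390 - (31613/118 - 19089/236*51/490) = 3458390 - (31613/118 - 139077/16520) = 3458390 - 1*4286743/16520 = 3458390 - 4286743/16520 = 57128316057/16520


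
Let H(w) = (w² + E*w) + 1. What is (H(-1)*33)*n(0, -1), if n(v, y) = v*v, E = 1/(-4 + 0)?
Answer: 0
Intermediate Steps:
E = -¼ (E = 1/(-4) = -¼ ≈ -0.25000)
n(v, y) = v²
H(w) = 1 + w² - w/4 (H(w) = (w² - w/4) + 1 = 1 + w² - w/4)
(H(-1)*33)*n(0, -1) = ((1 + (-1)² - ¼*(-1))*33)*0² = ((1 + 1 + ¼)*33)*0 = ((9/4)*33)*0 = (297/4)*0 = 0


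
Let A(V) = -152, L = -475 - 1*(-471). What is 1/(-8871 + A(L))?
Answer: -1/9023 ≈ -0.00011083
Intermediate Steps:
L = -4 (L = -475 + 471 = -4)
1/(-8871 + A(L)) = 1/(-8871 - 152) = 1/(-9023) = -1/9023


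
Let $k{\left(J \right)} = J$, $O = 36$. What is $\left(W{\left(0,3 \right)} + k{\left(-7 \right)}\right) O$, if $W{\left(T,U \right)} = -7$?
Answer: $-504$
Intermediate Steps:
$\left(W{\left(0,3 \right)} + k{\left(-7 \right)}\right) O = \left(-7 - 7\right) 36 = \left(-14\right) 36 = -504$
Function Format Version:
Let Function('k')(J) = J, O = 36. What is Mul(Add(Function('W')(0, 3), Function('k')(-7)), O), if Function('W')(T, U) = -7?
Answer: -504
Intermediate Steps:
Mul(Add(Function('W')(0, 3), Function('k')(-7)), O) = Mul(Add(-7, -7), 36) = Mul(-14, 36) = -504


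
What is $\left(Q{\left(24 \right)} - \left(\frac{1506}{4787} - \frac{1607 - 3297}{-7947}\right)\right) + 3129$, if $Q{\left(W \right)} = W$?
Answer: $\frac{119943459065}{38042289} \approx 3152.9$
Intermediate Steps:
$\left(Q{\left(24 \right)} - \left(\frac{1506}{4787} - \frac{1607 - 3297}{-7947}\right)\right) + 3129 = \left(24 - \left(\frac{1506}{4787} - \frac{1607 - 3297}{-7947}\right)\right) + 3129 = \left(24 - \left(\frac{1506}{4787} - \left(1607 - 3297\right) \left(- \frac{1}{7947}\right)\right)\right) + 3129 = \left(24 - \frac{3878152}{38042289}\right) + 3129 = \frac{909136784}{38042289} + 3129 = \frac{119943459065}{38042289}$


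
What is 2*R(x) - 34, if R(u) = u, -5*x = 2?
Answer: -174/5 ≈ -34.800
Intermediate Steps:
x = -⅖ (x = -⅕*2 = -⅖ ≈ -0.40000)
2*R(x) - 34 = 2*(-⅖) - 34 = -⅘ - 34 = -174/5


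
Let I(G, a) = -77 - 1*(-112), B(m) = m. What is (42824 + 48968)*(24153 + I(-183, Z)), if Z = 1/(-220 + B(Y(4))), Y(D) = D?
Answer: 2220264896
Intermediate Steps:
Z = -1/216 (Z = 1/(-220 + 4) = 1/(-216) = -1/216 ≈ -0.0046296)
I(G, a) = 35 (I(G, a) = -77 + 112 = 35)
(42824 + 48968)*(24153 + I(-183, Z)) = (42824 + 48968)*(24153 + 35) = 91792*24188 = 2220264896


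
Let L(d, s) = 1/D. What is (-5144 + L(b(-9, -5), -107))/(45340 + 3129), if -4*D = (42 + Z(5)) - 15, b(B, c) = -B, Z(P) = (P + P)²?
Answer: -653292/6155563 ≈ -0.10613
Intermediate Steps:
Z(P) = 4*P² (Z(P) = (2*P)² = 4*P²)
D = -127/4 (D = -((42 + 4*5²) - 15)/4 = -((42 + 4*25) - 15)/4 = -((42 + 100) - 15)/4 = -(142 - 15)/4 = -¼*127 = -127/4 ≈ -31.750)
L(d, s) = -4/127 (L(d, s) = 1/(-127/4) = -4/127)
(-5144 + L(b(-9, -5), -107))/(45340 + 3129) = (-5144 - 4/127)/(45340 + 3129) = -653292/127/48469 = -653292/127*1/48469 = -653292/6155563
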